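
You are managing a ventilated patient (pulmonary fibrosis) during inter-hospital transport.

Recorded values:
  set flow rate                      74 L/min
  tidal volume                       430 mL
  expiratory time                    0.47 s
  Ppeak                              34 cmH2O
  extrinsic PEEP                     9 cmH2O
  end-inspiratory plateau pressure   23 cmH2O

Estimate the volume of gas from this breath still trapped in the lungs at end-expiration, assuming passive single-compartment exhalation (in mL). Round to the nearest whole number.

Flow: 74 L/min ÷ 60 = 1.2333 L/s.
R = (PIP − Pplat)/V̇ = (34 − 23) / 1.2333 = 11.0/1.2333 = 8.919 cmH2O·s/L.
C = Vt/(Pplat − PEEP) = 430.0 / (23 − 9) = 430.0/14.0 = 30.714 mL/cmH2O.
τ = R × C = 8.919 × 0.03071 L/cmH2O = 0.2739 s.
Fraction remaining = e^(−Te/τ) = e^(−0.47/0.2739) = 0.1798.
Trapped volume = 430.0 × 0.1798 = 77.314 mL.

77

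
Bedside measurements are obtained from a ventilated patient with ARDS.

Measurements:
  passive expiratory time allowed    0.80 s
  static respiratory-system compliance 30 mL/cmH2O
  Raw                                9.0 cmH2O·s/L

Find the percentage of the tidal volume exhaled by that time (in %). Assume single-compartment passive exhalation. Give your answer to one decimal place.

94.8

τ = R × C = 9.0 × 30 mL/cmH2O = 9.0 × 0.030 L/cmH2O = 0.27 s.
Passive exhalation: V(t)/V₀ = e^(−t/τ) = e^(−0.80/0.27) = 0.05167.
Fraction exhaled = 1 − 0.05167 = 0.9483 → 94.83%.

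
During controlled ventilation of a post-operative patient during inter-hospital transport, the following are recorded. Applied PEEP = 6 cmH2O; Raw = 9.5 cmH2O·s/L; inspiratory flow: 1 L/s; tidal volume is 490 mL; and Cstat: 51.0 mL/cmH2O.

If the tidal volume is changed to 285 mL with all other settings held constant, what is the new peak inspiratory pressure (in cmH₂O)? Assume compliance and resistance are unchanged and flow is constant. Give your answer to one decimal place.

21.1

PIP = Vt/C + R·V̇ + PEEP (constant-flow equation of motion).
Only the elastic term changes: ΔPIP = ΔVt / C = (285 − 490) / 51.0 = -4.02 cmH2O.
Original PIP = 490/51.0 + 9.5×1 + 6 = 25.108 cmH2O; new PIP = 25.108 + (-4.02) = 21.088 cmH2O.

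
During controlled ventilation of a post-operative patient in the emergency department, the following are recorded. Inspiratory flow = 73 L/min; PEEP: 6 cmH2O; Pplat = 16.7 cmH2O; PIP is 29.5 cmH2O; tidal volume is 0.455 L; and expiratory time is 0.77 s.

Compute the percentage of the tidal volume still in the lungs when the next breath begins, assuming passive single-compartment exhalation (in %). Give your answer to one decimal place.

Flow: 73 L/min ÷ 60 = 1.2167 L/s.
R = (PIP − Pplat)/V̇ = (29.5 − 16.7) / 1.2167 = 12.8/1.2167 = 10.52 cmH2O·s/L.
C = Vt/(Pplat − PEEP) = 455.0 / (16.7 − 6) = 455.0/10.7 = 42.523 mL/cmH2O.
τ = R × C = 10.52 × 0.04252 L/cmH2O = 0.4473 s.
Fraction remaining at end-expiration = e^(−Te/τ) = e^(−0.77/0.4473) = 0.1788 → 17.88%.

17.9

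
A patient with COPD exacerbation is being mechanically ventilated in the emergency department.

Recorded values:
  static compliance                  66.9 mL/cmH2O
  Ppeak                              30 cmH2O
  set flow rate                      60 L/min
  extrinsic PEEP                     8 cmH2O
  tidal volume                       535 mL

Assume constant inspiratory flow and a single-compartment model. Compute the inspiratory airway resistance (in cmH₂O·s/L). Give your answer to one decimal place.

14.0

Flow: 60 L/min ÷ 60 = 1 L/s.
Equation of motion (constant flow): PIP = Vt/C + R·V̇ + PEEP.
R·V̇ = PIP − Vt/C − PEEP = 30 − 535/66.9 − 8 = 30 − 7.997 − 8 = 14.003 cmH2O.
R = 14.003 / 1 = 14.003 cmH2O·s/L.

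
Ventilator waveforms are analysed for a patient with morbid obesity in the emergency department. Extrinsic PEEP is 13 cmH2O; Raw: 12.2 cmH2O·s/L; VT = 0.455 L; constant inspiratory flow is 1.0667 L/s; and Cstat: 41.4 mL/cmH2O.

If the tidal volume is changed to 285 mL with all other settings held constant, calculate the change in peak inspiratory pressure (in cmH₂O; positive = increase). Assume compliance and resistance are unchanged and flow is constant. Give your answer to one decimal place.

-4.1

PIP = Vt/C + R·V̇ + PEEP (constant-flow equation of motion).
Only the elastic term changes: ΔPIP = ΔVt / C = (285 − 455) / 41.4 = -4.106 cmH2O.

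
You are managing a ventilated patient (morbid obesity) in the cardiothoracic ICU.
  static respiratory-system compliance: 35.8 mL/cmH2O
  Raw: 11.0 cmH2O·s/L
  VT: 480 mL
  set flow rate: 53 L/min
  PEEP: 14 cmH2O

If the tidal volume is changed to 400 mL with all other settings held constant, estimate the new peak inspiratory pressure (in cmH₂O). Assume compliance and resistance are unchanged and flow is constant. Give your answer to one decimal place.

Flow: 53 L/min ÷ 60 = 0.8833 L/s.
PIP = Vt/C + R·V̇ + PEEP (constant-flow equation of motion).
Only the elastic term changes: ΔPIP = ΔVt / C = (400 − 480) / 35.8 = -2.235 cmH2O.
Original PIP = 480/35.8 + 11.0×0.8833 + 14 = 37.124 cmH2O; new PIP = 37.124 + (-2.235) = 34.889 cmH2O.

34.9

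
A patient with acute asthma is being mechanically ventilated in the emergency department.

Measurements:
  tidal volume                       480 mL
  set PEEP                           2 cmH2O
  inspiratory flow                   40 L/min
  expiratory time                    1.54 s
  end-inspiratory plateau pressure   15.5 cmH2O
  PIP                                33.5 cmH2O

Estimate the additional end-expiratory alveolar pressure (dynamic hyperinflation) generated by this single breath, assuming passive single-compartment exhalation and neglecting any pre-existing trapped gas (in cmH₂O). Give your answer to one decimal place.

2.7

Flow: 40 L/min ÷ 60 = 0.6667 L/s.
R = (PIP − Pplat)/V̇ = (33.5 − 15.5) / 0.6667 = 18.0/0.6667 = 26.999 cmH2O·s/L.
C = Vt/(Pplat − PEEP) = 480.0 / (15.5 − 2) = 480.0/13.5 = 35.556 mL/cmH2O.
τ = R × C = 26.999 × 0.03556 L/cmH2O = 0.9601 s.
Fraction remaining = e^(−Te/τ) = e^(−1.54/0.9601) = 0.2011; trapped volume = 480.0 × 0.2011 = 96.528 mL.
Additional alveolar pressure from trapping ≈ V_trapped / C = 96.528 / 35.556 = 2.715 cmH2O.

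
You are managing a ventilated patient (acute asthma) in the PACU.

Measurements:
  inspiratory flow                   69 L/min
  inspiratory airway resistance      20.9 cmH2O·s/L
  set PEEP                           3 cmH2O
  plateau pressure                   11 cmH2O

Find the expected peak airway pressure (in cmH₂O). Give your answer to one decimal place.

Flow: 69 L/min ÷ 60 = 1.15 L/s.
PIP = Pplat + Raw × flow = 11 + 20.9 × 1.15 = 11 + 24.035 = 35.035 cmH2O.

35.0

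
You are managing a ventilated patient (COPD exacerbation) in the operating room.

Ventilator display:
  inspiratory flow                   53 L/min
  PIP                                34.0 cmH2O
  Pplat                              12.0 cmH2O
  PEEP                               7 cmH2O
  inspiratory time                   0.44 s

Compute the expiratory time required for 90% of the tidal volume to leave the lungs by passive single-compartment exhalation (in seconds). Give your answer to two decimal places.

Flow: 53 L/min ÷ 60 = 0.8833 L/s.
Vt = flow × Ti = 0.8833 L/s × 0.44 s × 1000 mL/L = 388.65 mL.
R = (PIP − Pplat)/V̇ = (34.0 − 12.0) / 0.8833 = 22.0/0.8833 = 24.907 cmH2O·s/L.
C = Vt/(Pplat − PEEP) = 388.65 / (12.0 − 7) = 388.65/5.0 = 77.73 mL/cmH2O.
τ = R × C = 24.907 × 0.07773 L/cmH2O = 1.936 s.
t = −τ·ln(1 − 0.90) = −1.936·ln(0.1) = 4.458 s.

4.46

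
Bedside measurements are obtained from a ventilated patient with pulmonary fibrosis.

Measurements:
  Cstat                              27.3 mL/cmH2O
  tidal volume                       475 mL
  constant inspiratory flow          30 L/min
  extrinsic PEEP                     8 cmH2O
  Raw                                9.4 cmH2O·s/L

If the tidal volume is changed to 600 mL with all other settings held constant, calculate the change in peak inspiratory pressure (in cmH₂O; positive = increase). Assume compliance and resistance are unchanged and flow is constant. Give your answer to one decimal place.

PIP = Vt/C + R·V̇ + PEEP (constant-flow equation of motion).
Only the elastic term changes: ΔPIP = ΔVt / C = (600 − 475) / 27.3 = 4.579 cmH2O.

4.6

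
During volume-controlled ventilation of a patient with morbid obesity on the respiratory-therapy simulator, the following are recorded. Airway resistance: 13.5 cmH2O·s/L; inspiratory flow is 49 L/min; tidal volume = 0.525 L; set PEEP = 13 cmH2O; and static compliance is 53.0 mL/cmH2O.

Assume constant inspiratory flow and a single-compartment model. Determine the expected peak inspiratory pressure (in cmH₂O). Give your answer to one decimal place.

Flow: 49 L/min ÷ 60 = 0.8167 L/s.
Equation of motion (constant flow): PIP = Vt/C + R·V̇ + PEEP.
PIP = 525/53.0 + 13.5×0.8167 + 13 = 9.906 + 11.025 + 13 = 33.931 cmH2O.

33.9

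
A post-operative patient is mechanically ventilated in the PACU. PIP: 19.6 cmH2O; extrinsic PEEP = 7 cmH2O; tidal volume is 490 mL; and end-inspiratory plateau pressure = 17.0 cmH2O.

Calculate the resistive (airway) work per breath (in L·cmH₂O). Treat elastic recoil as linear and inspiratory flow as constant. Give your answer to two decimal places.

1.27

With constant inspiratory flow the resistive pressure is constant at PIP − Pplat = 19.6 − 17.0 = 2.6 cmH2O, so resistive work = 2.6 × 0.490 = 1.274 L·cmH2O.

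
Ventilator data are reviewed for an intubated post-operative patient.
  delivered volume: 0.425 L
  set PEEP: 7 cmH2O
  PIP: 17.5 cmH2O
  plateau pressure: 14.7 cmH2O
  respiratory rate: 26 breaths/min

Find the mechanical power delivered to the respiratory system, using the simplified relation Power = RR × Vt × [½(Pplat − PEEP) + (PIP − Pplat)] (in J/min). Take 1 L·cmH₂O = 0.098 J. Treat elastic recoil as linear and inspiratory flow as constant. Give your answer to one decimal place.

Per-breath work = Vt × [½(Pplat−PEEP) + (PIP−Pplat)] = 0.425 × [0.5×7.7 + 2.8] = 0.425 × 6.65 = 2.826 L·cmH2O.
Power = 26 × 2.826 = 73.476 L·cmH2O/min.
× 0.098 J/(L·cmH2O) → 7.201 J/min.

7.2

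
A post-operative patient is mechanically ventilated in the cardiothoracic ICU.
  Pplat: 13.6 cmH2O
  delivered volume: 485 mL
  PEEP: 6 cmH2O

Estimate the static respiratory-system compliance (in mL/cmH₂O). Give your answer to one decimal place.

Cstat = Vt / (Pplat − PEEP) = 485 / (13.6 − 6) = 485 / 7.6 = 63.816 mL/cmH2O.

63.8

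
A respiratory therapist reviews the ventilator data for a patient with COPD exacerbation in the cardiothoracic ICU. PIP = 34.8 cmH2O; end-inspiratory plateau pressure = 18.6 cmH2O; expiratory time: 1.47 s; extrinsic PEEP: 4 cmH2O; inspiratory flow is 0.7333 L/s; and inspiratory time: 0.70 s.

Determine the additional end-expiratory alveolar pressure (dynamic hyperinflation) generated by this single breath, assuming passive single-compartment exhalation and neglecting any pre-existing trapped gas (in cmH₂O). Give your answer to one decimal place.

Vt = flow × Ti = 0.7333 L/s × 0.70 s × 1000 mL/L = 513.31 mL.
R = (PIP − Pplat)/V̇ = (34.8 − 18.6) / 0.7333 = 16.2/0.7333 = 22.092 cmH2O·s/L.
C = Vt/(Pplat − PEEP) = 513.31 / (18.6 − 4) = 513.31/14.6 = 35.158 mL/cmH2O.
τ = R × C = 22.092 × 0.03516 L/cmH2O = 0.7768 s.
Fraction remaining = e^(−Te/τ) = e^(−1.47/0.7768) = 0.1507; trapped volume = 513.31 × 0.1507 = 77.356 mL.
Additional alveolar pressure from trapping ≈ V_trapped / C = 77.356 / 35.158 = 2.2 cmH2O.

2.2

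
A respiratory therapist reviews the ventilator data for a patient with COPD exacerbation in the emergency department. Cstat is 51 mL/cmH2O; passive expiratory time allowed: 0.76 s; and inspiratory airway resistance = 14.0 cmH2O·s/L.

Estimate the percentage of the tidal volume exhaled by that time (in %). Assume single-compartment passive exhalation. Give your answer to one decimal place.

τ = R × C = 14.0 × 51 mL/cmH2O = 14.0 × 0.051 L/cmH2O = 0.714 s.
Passive exhalation: V(t)/V₀ = e^(−t/τ) = e^(−0.76/0.714) = 0.3449.
Fraction exhaled = 1 − 0.3449 = 0.6551 → 65.51%.

65.5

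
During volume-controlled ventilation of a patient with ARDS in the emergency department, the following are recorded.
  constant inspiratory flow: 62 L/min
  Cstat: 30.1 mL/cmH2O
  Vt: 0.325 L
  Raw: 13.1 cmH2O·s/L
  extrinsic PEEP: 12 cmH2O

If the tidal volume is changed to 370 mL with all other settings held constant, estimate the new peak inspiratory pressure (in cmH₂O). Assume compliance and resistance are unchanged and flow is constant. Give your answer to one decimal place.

37.8

Flow: 62 L/min ÷ 60 = 1.0333 L/s.
PIP = Vt/C + R·V̇ + PEEP (constant-flow equation of motion).
Only the elastic term changes: ΔPIP = ΔVt / C = (370 − 325) / 30.1 = 1.495 cmH2O.
Original PIP = 325/30.1 + 13.1×1.0333 + 12 = 36.334 cmH2O; new PIP = 36.334 + (1.495) = 37.829 cmH2O.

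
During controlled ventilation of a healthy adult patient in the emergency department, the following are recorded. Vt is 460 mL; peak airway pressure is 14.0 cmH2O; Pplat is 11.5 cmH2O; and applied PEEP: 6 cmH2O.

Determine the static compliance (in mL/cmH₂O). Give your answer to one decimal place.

Cstat = Vt / (Pplat − PEEP) = 460 / (11.5 − 6) = 460 / 5.5 = 83.636 mL/cmH2O.

83.6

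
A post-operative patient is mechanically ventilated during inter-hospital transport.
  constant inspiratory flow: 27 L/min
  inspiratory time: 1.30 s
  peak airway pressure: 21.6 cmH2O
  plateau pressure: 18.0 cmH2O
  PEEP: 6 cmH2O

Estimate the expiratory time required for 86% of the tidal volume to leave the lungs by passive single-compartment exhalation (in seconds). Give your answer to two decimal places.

Flow: 27 L/min ÷ 60 = 0.45 L/s.
Vt = flow × Ti = 0.45 L/s × 1.30 s × 1000 mL/L = 585.0 mL.
R = (PIP − Pplat)/V̇ = (21.6 − 18.0) / 0.45 = 3.6/0.45 = 8.0 cmH2O·s/L.
C = Vt/(Pplat − PEEP) = 585.0 / (18.0 − 6) = 585.0/12.0 = 48.75 mL/cmH2O.
τ = R × C = 8.0 × 0.04875 L/cmH2O = 0.39 s.
t = −τ·ln(1 − 0.86) = −0.39·ln(0.14) = 0.7668 s.

0.77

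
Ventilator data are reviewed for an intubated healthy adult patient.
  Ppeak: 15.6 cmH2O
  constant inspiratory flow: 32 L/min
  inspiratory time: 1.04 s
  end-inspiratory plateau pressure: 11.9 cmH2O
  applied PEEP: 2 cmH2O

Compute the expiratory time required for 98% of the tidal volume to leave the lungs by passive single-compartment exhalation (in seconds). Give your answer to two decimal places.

Flow: 32 L/min ÷ 60 = 0.5333 L/s.
Vt = flow × Ti = 0.5333 L/s × 1.04 s × 1000 mL/L = 554.63 mL.
R = (PIP − Pplat)/V̇ = (15.6 − 11.9) / 0.5333 = 3.7/0.5333 = 6.938 cmH2O·s/L.
C = Vt/(Pplat − PEEP) = 554.63 / (11.9 − 2) = 554.63/9.9 = 56.023 mL/cmH2O.
τ = R × C = 6.938 × 0.05602 L/cmH2O = 0.3887 s.
t = −τ·ln(1 − 0.98) = −0.3887·ln(0.02) = 1.521 s.

1.52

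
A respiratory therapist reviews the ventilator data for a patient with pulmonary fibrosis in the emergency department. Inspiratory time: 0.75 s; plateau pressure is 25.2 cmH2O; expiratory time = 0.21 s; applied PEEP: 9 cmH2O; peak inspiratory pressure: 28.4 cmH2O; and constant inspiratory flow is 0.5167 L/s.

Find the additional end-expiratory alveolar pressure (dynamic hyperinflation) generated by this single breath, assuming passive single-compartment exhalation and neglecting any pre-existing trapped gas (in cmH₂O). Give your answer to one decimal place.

Vt = flow × Ti = 0.5167 L/s × 0.75 s × 1000 mL/L = 387.53 mL.
R = (PIP − Pplat)/V̇ = (28.4 − 25.2) / 0.5167 = 3.2/0.5167 = 6.193 cmH2O·s/L.
C = Vt/(Pplat − PEEP) = 387.53 / (25.2 − 9) = 387.53/16.2 = 23.922 mL/cmH2O.
τ = R × C = 6.193 × 0.02392 L/cmH2O = 0.1481 s.
Fraction remaining = e^(−Te/τ) = e^(−0.21/0.1481) = 0.2422; trapped volume = 387.53 × 0.2422 = 93.86 mL.
Additional alveolar pressure from trapping ≈ V_trapped / C = 93.86 / 23.922 = 3.924 cmH2O.

3.9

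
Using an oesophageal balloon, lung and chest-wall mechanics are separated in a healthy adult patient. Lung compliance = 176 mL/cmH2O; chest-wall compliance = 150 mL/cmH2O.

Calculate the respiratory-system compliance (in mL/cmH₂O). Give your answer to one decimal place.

81.0

Lung and chest wall are elastances in series: 1/Crs = 1/CL + 1/Ccw.
1/Crs = 1/176 + 1/150 = 0.01235.
Crs = 80.972 mL/cmH2O.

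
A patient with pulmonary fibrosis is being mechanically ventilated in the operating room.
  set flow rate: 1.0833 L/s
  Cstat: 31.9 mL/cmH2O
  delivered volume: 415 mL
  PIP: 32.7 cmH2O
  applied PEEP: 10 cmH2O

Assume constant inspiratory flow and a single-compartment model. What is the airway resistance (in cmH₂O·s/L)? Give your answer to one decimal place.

8.9

Equation of motion (constant flow): PIP = Vt/C + R·V̇ + PEEP.
R·V̇ = PIP − Vt/C − PEEP = 32.7 − 415/31.9 − 10 = 32.7 − 13.009 − 10 = 9.691 cmH2O.
R = 9.691 / 1.0833 = 8.946 cmH2O·s/L.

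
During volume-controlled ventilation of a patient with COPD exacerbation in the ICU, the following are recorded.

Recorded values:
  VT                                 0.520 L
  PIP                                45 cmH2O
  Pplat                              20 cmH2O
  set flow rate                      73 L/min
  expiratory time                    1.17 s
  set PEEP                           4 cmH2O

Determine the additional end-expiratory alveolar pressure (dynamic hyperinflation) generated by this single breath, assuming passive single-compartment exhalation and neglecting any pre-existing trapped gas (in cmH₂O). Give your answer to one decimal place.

Flow: 73 L/min ÷ 60 = 1.2167 L/s.
R = (PIP − Pplat)/V̇ = (45 − 20) / 1.2167 = 25.0/1.2167 = 20.547 cmH2O·s/L.
C = Vt/(Pplat − PEEP) = 520.0 / (20 − 4) = 520.0/16.0 = 32.5 mL/cmH2O.
τ = R × C = 20.547 × 0.0325 L/cmH2O = 0.6678 s.
Fraction remaining = e^(−Te/τ) = e^(−1.17/0.6678) = 0.1734; trapped volume = 520.0 × 0.1734 = 90.168 mL.
Additional alveolar pressure from trapping ≈ V_trapped / C = 90.168 / 32.5 = 2.774 cmH2O.

2.8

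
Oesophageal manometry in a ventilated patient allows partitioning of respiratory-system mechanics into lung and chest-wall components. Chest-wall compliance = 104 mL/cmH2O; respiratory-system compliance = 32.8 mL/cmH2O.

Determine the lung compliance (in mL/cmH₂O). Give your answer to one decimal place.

1/CL = 1/Crs − 1/Ccw.
1/CL = 1/32.8 − 1/104 = 0.02087.
CL = 47.916 mL/cmH2O.

47.9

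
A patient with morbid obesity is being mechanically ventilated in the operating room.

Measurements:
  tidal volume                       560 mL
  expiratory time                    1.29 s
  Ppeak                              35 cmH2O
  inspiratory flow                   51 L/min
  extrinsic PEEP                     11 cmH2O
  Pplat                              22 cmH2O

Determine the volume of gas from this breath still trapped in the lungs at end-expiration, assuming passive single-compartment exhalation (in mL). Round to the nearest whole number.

Flow: 51 L/min ÷ 60 = 0.85 L/s.
R = (PIP − Pplat)/V̇ = (35 − 22) / 0.85 = 13.0/0.85 = 15.294 cmH2O·s/L.
C = Vt/(Pplat − PEEP) = 560.0 / (22 − 11) = 560.0/11.0 = 50.909 mL/cmH2O.
τ = R × C = 15.294 × 0.05091 L/cmH2O = 0.7786 s.
Fraction remaining = e^(−Te/τ) = e^(−1.29/0.7786) = 0.1907.
Trapped volume = 560.0 × 0.1907 = 106.79 mL.

107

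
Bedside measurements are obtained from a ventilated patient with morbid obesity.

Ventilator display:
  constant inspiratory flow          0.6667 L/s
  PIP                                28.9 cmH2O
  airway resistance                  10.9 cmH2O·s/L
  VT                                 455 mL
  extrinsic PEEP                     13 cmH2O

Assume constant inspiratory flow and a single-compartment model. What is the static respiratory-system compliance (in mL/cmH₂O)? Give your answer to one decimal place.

Equation of motion (constant flow): PIP = Vt/C + R·V̇ + PEEP.
Vt/C = PIP − R·V̇ − PEEP = 28.9 − 10.9×0.6667 − 13 = 28.9 − 7.267 − 13 = 8.633 cmH2O.
C = Vt / 8.633 = 455 / 8.633 = 52.705 mL/cmH2O.

52.7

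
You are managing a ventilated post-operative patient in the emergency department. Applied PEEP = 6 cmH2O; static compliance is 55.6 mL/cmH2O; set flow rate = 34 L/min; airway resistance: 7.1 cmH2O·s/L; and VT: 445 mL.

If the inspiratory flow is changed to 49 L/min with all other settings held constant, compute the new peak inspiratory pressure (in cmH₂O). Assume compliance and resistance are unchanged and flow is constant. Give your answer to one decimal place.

19.8

Flow: 34 L/min ÷ 60 = 0.5667 L/s.
New flow: 49 L/min ÷ 60 = 0.8167 L/s.
PIP = Vt/C + R·V̇ + PEEP (constant-flow equation of motion).
Only the resistive term changes: ΔPIP = R × ΔV̇ = 7.1 × (0.8167 − 0.5667) = 7.1 × 0.25 = 1.775 cmH2O.
Original PIP = 445/55.6 + 7.1×0.5667 + 6 = 18.027 cmH2O; new PIP = 18.027 + (1.775) = 19.802 cmH2O.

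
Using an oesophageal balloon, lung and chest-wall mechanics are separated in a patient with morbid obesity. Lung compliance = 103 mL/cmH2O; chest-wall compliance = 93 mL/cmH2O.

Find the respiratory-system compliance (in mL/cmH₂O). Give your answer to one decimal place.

48.9

Lung and chest wall are elastances in series: 1/Crs = 1/CL + 1/Ccw.
1/Crs = 1/103 + 1/93 = 0.02046.
Crs = 48.876 mL/cmH2O.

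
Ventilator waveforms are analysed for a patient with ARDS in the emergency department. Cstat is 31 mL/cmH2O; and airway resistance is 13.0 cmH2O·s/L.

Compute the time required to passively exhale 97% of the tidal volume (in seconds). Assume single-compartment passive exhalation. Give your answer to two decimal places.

τ = R × C = 13.0 × 31 mL/cmH2O = 13.0 × 0.031 L/cmH2O = 0.403 s.
Exhaled fraction f = 1 − e^(−t/τ) → t = −τ·ln(1 − f) = −0.403·ln(0.03) = 1.413 s.

1.41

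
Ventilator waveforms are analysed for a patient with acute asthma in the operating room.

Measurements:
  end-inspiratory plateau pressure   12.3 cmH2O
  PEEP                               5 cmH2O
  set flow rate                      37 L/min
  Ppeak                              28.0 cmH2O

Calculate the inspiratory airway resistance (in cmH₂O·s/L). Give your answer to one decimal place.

Flow: 37 L/min ÷ 60 = 0.6167 L/s.
Raw = (PIP − Pplat) / flow = (28.0 − 12.3) / 0.6167 = 15.7 / 0.6167 = 25.458 cmH2O·s/L.

25.5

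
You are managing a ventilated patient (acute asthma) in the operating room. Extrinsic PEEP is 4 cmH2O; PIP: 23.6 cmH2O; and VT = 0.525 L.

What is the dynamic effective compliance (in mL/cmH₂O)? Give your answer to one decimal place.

26.8

Dynamic compliance = Vt / (PIP − PEEP) = 525 / (23.6 − 4) = 525 / 19.6 = 26.786 mL/cmH2O.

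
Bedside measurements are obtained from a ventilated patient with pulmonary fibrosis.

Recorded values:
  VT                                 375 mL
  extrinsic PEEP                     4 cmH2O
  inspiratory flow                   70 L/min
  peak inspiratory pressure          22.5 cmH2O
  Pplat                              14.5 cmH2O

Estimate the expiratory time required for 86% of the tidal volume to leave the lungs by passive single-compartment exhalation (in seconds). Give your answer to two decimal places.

Flow: 70 L/min ÷ 60 = 1.1667 L/s.
R = (PIP − Pplat)/V̇ = (22.5 − 14.5) / 1.1667 = 8.0/1.1667 = 6.857 cmH2O·s/L.
C = Vt/(Pplat − PEEP) = 375.0 / (14.5 − 4) = 375.0/10.5 = 35.714 mL/cmH2O.
τ = R × C = 6.857 × 0.03571 L/cmH2O = 0.2449 s.
t = −τ·ln(1 − 0.86) = −0.2449·ln(0.14) = 0.4815 s.

0.48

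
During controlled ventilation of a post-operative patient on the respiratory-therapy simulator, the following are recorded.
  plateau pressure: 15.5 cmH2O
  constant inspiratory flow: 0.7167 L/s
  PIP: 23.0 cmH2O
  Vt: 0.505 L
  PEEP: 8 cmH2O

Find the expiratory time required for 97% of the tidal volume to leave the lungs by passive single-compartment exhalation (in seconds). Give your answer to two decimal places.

R = (PIP − Pplat)/V̇ = (23.0 − 15.5) / 0.7167 = 7.5/0.7167 = 10.465 cmH2O·s/L.
C = Vt/(Pplat − PEEP) = 505.0 / (15.5 − 8) = 505.0/7.5 = 67.333 mL/cmH2O.
τ = R × C = 10.465 × 0.06733 L/cmH2O = 0.7046 s.
t = −τ·ln(1 − 0.97) = −0.7046·ln(0.03) = 2.471 s.

2.47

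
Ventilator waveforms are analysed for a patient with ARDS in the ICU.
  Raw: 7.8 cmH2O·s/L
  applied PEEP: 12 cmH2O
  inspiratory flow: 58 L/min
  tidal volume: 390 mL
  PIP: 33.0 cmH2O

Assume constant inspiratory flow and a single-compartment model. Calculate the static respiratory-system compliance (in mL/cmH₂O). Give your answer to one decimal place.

29.0

Flow: 58 L/min ÷ 60 = 0.9667 L/s.
Equation of motion (constant flow): PIP = Vt/C + R·V̇ + PEEP.
Vt/C = PIP − R·V̇ − PEEP = 33.0 − 7.8×0.9667 − 12 = 33.0 − 7.54 − 12 = 13.46 cmH2O.
C = Vt / 13.46 = 390 / 13.46 = 28.975 mL/cmH2O.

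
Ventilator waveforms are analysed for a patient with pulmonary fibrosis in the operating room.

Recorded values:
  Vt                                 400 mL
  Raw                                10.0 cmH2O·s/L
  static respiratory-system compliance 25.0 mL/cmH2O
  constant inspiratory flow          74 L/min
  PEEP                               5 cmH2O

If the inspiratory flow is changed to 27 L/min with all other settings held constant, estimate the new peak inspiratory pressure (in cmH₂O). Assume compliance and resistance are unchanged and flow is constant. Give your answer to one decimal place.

Flow: 74 L/min ÷ 60 = 1.2333 L/s.
New flow: 27 L/min ÷ 60 = 0.45 L/s.
PIP = Vt/C + R·V̇ + PEEP (constant-flow equation of motion).
Only the resistive term changes: ΔPIP = R × ΔV̇ = 10.0 × (0.45 − 1.2333) = 10.0 × -0.7833 = -7.833 cmH2O.
Original PIP = 400/25.0 + 10.0×1.2333 + 5 = 33.333 cmH2O; new PIP = 33.333 + (-7.833) = 25.5 cmH2O.

25.5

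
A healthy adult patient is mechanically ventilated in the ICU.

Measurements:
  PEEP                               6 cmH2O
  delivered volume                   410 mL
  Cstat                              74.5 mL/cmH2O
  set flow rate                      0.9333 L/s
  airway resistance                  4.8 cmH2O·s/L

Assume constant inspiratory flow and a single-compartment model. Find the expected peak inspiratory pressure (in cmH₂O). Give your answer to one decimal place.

Equation of motion (constant flow): PIP = Vt/C + R·V̇ + PEEP.
PIP = 410/74.5 + 4.8×0.9333 + 6 = 5.503 + 4.48 + 6 = 15.983 cmH2O.

16.0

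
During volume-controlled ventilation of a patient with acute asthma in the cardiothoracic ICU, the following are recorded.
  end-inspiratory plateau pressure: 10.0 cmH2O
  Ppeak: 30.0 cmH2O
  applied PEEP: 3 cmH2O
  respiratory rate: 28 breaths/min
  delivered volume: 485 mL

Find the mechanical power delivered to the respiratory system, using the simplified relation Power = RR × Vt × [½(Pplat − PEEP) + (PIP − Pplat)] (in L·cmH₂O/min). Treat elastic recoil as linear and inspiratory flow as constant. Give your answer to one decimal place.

Per-breath work = Vt × [½(Pplat−PEEP) + (PIP−Pplat)] = 0.485 × [0.5×7.0 + 20.0] = 0.485 × 23.5 = 11.398 L·cmH2O.
Power = 28 × 11.398 = 319.14 L·cmH2O/min.

319.1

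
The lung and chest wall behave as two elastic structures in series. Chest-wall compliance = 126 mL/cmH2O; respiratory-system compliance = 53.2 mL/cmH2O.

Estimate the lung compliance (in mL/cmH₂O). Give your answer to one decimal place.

92.1

1/CL = 1/Crs − 1/Ccw.
1/CL = 1/53.2 − 1/126 = 0.01086.
CL = 92.081 mL/cmH2O.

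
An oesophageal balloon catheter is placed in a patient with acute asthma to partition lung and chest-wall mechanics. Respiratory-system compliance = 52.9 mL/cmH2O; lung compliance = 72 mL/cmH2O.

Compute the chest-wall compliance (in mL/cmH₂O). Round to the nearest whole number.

1/Ccw = 1/Crs − 1/CL.
1/Ccw = 1/52.9 − 1/72 = 0.005015.
Ccw = 199.4 mL/cmH2O.

199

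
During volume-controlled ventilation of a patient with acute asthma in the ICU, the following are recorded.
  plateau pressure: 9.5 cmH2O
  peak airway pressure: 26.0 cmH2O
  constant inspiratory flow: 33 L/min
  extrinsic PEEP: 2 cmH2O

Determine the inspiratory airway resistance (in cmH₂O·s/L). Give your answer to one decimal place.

30.0

Flow: 33 L/min ÷ 60 = 0.55 L/s.
Raw = (PIP − Pplat) / flow = (26.0 − 9.5) / 0.55 = 16.5 / 0.55 = 30.0 cmH2O·s/L.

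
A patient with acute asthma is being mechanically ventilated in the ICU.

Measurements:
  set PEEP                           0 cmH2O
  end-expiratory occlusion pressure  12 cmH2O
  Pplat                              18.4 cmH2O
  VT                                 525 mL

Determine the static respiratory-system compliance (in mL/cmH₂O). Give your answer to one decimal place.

82.0

End-expiratory occlusion gives total PEEP = 12 cmH2O (intrinsic PEEP = 12 − 0 = 12). Use total PEEP for the elastic gradient.
Cstat = Vt / (Pplat − PEEPtotal) = 525 / (18.4 − 12) = 525 / 6.4 = 82.031 mL/cmH2O.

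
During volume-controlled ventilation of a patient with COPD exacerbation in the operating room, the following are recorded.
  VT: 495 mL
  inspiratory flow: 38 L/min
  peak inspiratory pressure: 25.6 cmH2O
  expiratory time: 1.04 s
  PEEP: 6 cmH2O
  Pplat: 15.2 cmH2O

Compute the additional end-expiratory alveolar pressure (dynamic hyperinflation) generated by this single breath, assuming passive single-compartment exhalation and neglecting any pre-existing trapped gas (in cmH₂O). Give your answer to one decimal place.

Flow: 38 L/min ÷ 60 = 0.6333 L/s.
R = (PIP − Pplat)/V̇ = (25.6 − 15.2) / 0.6333 = 10.4/0.6333 = 16.422 cmH2O·s/L.
C = Vt/(Pplat − PEEP) = 495.0 / (15.2 − 6) = 495.0/9.2 = 53.804 mL/cmH2O.
τ = R × C = 16.422 × 0.0538 L/cmH2O = 0.8835 s.
Fraction remaining = e^(−Te/τ) = e^(−1.04/0.8835) = 0.3082; trapped volume = 495.0 × 0.3082 = 152.56 mL.
Additional alveolar pressure from trapping ≈ V_trapped / C = 152.56 / 53.804 = 2.835 cmH2O.

2.8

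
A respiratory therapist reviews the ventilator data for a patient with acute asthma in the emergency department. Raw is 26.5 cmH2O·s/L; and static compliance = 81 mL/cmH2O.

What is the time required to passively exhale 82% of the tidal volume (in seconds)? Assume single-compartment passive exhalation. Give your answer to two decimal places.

3.68

τ = R × C = 26.5 × 81 mL/cmH2O = 26.5 × 0.081 L/cmH2O = 2.147 s.
Exhaled fraction f = 1 − e^(−t/τ) → t = −τ·ln(1 − f) = −2.147·ln(0.18) = 3.682 s.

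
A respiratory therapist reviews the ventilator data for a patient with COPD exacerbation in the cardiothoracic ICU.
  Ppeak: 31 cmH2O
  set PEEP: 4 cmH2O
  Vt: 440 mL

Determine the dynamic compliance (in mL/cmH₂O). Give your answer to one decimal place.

16.3

Dynamic compliance = Vt / (PIP − PEEP) = 440 / (31 − 4) = 440 / 27.0 = 16.296 mL/cmH2O.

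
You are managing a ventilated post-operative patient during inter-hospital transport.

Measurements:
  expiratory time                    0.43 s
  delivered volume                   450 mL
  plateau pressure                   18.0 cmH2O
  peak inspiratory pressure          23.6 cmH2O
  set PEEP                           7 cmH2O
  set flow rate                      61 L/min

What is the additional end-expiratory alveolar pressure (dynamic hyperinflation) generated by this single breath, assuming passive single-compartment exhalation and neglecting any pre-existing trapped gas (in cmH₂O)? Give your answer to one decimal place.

1.6

Flow: 61 L/min ÷ 60 = 1.0167 L/s.
R = (PIP − Pplat)/V̇ = (23.6 − 18.0) / 1.0167 = 5.6/1.0167 = 5.508 cmH2O·s/L.
C = Vt/(Pplat − PEEP) = 450.0 / (18.0 − 7) = 450.0/11.0 = 40.909 mL/cmH2O.
τ = R × C = 5.508 × 0.04091 L/cmH2O = 0.2253 s.
Fraction remaining = e^(−Te/τ) = e^(−0.43/0.2253) = 0.1483; trapped volume = 450.0 × 0.1483 = 66.735 mL.
Additional alveolar pressure from trapping ≈ V_trapped / C = 66.735 / 40.909 = 1.631 cmH2O.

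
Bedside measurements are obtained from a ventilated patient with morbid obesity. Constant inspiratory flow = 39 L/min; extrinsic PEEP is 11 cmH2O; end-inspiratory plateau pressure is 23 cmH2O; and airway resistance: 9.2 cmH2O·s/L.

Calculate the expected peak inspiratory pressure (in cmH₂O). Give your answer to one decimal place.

Flow: 39 L/min ÷ 60 = 0.65 L/s.
PIP = Pplat + Raw × flow = 23 + 9.2 × 0.65 = 23 + 5.98 = 28.98 cmH2O.

29.0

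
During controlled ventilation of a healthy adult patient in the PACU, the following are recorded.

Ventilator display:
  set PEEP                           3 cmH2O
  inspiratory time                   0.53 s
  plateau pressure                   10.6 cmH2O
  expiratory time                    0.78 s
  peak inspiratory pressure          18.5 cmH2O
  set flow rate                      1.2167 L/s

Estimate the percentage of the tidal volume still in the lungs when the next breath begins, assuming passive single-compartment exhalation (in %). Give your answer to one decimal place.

24.3

Vt = flow × Ti = 1.2167 L/s × 0.53 s × 1000 mL/L = 644.85 mL.
R = (PIP − Pplat)/V̇ = (18.5 − 10.6) / 1.2167 = 7.9/1.2167 = 6.493 cmH2O·s/L.
C = Vt/(Pplat − PEEP) = 644.85 / (10.6 − 3) = 644.85/7.6 = 84.849 mL/cmH2O.
τ = R × C = 6.493 × 0.08485 L/cmH2O = 0.5509 s.
Fraction remaining at end-expiration = e^(−Te/τ) = e^(−0.78/0.5509) = 0.2427 → 24.27%.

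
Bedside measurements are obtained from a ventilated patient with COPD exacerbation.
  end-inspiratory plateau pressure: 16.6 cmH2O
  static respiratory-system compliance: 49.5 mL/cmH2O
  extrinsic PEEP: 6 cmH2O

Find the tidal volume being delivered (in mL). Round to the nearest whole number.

Vt = Cstat × (Pplat − PEEP) = 49.5 × (16.6 − 6) = 49.5 × 10.6 = 524.7 mL.

525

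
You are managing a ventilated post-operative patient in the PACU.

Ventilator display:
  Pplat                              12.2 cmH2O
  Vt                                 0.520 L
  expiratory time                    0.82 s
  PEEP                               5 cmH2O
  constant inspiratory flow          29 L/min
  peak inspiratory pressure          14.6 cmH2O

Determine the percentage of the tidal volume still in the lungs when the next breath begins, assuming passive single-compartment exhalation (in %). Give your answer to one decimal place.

Flow: 29 L/min ÷ 60 = 0.4833 L/s.
R = (PIP − Pplat)/V̇ = (14.6 − 12.2) / 0.4833 = 2.4/0.4833 = 4.966 cmH2O·s/L.
C = Vt/(Pplat − PEEP) = 520.0 / (12.2 − 5) = 520.0/7.2 = 72.222 mL/cmH2O.
τ = R × C = 4.966 × 0.07222 L/cmH2O = 0.3586 s.
Fraction remaining at end-expiration = e^(−Te/τ) = e^(−0.82/0.3586) = 0.1016 → 10.16%.

10.2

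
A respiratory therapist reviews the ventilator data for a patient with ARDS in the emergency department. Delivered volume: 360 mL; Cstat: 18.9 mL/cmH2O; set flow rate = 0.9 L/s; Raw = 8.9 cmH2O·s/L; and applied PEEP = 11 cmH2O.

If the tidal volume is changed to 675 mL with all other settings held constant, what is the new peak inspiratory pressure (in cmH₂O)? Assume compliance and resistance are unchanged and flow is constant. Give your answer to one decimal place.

54.7

PIP = Vt/C + R·V̇ + PEEP (constant-flow equation of motion).
Only the elastic term changes: ΔPIP = ΔVt / C = (675 − 360) / 18.9 = 16.667 cmH2O.
Original PIP = 360/18.9 + 8.9×0.9 + 11 = 38.058 cmH2O; new PIP = 38.058 + (16.667) = 54.725 cmH2O.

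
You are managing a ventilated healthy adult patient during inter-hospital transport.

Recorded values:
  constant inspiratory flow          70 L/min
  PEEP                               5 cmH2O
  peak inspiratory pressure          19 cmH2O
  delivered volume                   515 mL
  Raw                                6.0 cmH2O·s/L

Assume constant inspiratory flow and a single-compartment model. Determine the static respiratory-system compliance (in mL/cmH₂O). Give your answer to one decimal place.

Flow: 70 L/min ÷ 60 = 1.1667 L/s.
Equation of motion (constant flow): PIP = Vt/C + R·V̇ + PEEP.
Vt/C = PIP − R·V̇ − PEEP = 19 − 6.0×1.1667 − 5 = 19 − 7.0 − 5 = 7.0 cmH2O.
C = Vt / 7.0 = 515 / 7.0 = 73.571 mL/cmH2O.

73.6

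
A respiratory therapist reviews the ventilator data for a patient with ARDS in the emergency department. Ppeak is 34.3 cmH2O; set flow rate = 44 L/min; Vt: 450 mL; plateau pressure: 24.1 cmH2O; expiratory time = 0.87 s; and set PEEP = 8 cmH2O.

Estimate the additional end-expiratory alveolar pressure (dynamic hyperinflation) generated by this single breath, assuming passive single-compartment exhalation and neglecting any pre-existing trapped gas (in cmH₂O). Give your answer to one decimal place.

1.7

Flow: 44 L/min ÷ 60 = 0.7333 L/s.
R = (PIP − Pplat)/V̇ = (34.3 − 24.1) / 0.7333 = 10.2/0.7333 = 13.91 cmH2O·s/L.
C = Vt/(Pplat − PEEP) = 450.0 / (24.1 − 8) = 450.0/16.1 = 27.95 mL/cmH2O.
τ = R × C = 13.91 × 0.02795 L/cmH2O = 0.3888 s.
Fraction remaining = e^(−Te/τ) = e^(−0.87/0.3888) = 0.1067; trapped volume = 450.0 × 0.1067 = 48.015 mL.
Additional alveolar pressure from trapping ≈ V_trapped / C = 48.015 / 27.95 = 1.718 cmH2O.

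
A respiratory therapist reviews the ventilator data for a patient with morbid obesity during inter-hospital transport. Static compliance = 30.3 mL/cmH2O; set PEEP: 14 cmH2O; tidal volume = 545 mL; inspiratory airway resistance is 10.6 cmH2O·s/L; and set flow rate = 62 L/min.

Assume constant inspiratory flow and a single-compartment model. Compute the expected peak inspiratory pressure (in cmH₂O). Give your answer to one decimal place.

Flow: 62 L/min ÷ 60 = 1.0333 L/s.
Equation of motion (constant flow): PIP = Vt/C + R·V̇ + PEEP.
PIP = 545/30.3 + 10.6×1.0333 + 14 = 17.987 + 10.953 + 14 = 42.94 cmH2O.

42.9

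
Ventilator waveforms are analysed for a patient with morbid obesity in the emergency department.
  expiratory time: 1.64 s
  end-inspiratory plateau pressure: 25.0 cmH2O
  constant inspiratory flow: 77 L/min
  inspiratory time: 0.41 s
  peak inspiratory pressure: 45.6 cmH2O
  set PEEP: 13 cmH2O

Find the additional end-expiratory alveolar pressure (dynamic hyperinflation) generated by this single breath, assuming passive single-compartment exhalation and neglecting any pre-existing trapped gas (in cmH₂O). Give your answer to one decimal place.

1.2

Flow: 77 L/min ÷ 60 = 1.2833 L/s.
Vt = flow × Ti = 1.2833 L/s × 0.41 s × 1000 mL/L = 526.15 mL.
R = (PIP − Pplat)/V̇ = (45.6 − 25.0) / 1.2833 = 20.6/1.2833 = 16.052 cmH2O·s/L.
C = Vt/(Pplat − PEEP) = 526.15 / (25.0 − 13) = 526.15/12.0 = 43.846 mL/cmH2O.
τ = R × C = 16.052 × 0.04385 L/cmH2O = 0.7039 s.
Fraction remaining = e^(−Te/τ) = e^(−1.64/0.7039) = 0.09731; trapped volume = 526.15 × 0.09731 = 51.2 mL.
Additional alveolar pressure from trapping ≈ V_trapped / C = 51.2 / 43.846 = 1.168 cmH2O.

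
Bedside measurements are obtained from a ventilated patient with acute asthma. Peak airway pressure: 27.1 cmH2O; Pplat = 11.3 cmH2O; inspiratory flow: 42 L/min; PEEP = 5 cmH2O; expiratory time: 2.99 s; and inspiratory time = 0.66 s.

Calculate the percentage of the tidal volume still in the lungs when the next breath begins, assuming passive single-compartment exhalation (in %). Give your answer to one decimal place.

Flow: 42 L/min ÷ 60 = 0.7 L/s.
Vt = flow × Ti = 0.7 L/s × 0.66 s × 1000 mL/L = 462.0 mL.
R = (PIP − Pplat)/V̇ = (27.1 − 11.3) / 0.7 = 15.8/0.7 = 22.571 cmH2O·s/L.
C = Vt/(Pplat − PEEP) = 462.0 / (11.3 − 5) = 462.0/6.3 = 73.333 mL/cmH2O.
τ = R × C = 22.571 × 0.07333 L/cmH2O = 1.655 s.
Fraction remaining at end-expiration = e^(−Te/τ) = e^(−2.99/1.655) = 0.1642 → 16.42%.

16.4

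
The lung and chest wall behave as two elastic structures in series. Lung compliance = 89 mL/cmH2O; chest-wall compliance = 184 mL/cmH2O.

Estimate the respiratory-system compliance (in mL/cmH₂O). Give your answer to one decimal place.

Lung and chest wall are elastances in series: 1/Crs = 1/CL + 1/Ccw.
1/Crs = 1/89 + 1/184 = 0.01667.
Crs = 59.988 mL/cmH2O.

60.0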